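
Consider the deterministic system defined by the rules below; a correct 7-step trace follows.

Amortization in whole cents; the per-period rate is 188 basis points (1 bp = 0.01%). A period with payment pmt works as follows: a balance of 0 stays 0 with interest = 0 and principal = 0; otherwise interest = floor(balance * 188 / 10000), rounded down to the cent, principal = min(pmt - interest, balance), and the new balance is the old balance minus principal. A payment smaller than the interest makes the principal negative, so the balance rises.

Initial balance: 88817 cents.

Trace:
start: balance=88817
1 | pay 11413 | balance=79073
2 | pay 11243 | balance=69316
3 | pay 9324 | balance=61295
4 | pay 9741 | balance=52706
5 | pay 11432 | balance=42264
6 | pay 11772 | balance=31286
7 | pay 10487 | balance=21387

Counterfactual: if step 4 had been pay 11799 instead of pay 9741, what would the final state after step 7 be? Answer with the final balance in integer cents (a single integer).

19212

(re-executing from step 4 with the substitution; state before step 4: balance=61295)
4 | pay 11799 | balance=50648
5 | pay 11432 | balance=40168
6 | pay 11772 | balance=29151
7 | pay 10487 | balance=19212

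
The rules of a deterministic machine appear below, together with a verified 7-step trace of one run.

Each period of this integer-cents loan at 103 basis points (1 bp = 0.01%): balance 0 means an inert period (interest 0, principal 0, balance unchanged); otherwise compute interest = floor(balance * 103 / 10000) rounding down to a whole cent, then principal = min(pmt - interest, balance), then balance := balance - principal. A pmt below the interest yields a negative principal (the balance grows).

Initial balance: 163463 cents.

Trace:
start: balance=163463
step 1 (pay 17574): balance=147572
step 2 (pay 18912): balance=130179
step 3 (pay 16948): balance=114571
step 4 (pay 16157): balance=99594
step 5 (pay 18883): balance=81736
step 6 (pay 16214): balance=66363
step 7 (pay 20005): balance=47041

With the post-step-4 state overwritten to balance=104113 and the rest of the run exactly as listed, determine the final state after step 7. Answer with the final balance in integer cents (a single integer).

state after step 4 := balance=104113
step 5 (pay 18883): balance=86302
step 6 (pay 16214): balance=70976
step 7 (pay 20005): balance=51702

51702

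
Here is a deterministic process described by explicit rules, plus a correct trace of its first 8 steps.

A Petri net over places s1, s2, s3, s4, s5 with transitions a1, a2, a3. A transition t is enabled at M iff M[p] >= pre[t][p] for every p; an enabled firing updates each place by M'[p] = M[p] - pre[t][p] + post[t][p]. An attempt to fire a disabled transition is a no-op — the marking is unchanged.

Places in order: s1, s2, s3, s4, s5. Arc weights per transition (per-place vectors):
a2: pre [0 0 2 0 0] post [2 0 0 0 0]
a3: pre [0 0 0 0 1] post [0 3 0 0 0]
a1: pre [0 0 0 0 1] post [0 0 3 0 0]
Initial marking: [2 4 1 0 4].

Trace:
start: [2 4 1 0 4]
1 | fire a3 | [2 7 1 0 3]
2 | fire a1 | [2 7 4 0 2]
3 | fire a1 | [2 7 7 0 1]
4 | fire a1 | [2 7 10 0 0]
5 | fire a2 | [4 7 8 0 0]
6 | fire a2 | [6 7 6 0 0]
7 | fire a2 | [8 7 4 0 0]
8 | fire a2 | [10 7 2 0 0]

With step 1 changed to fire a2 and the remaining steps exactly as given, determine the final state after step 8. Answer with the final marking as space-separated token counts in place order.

10 4 2 0 1

(re-executing from step 1 with the substitution; state before step 1: [2 4 1 0 4])
1 | fire a2 | [2 4 1 0 4]
2 | fire a1 | [2 4 4 0 3]
3 | fire a1 | [2 4 7 0 2]
4 | fire a1 | [2 4 10 0 1]
5 | fire a2 | [4 4 8 0 1]
6 | fire a2 | [6 4 6 0 1]
7 | fire a2 | [8 4 4 0 1]
8 | fire a2 | [10 4 2 0 1]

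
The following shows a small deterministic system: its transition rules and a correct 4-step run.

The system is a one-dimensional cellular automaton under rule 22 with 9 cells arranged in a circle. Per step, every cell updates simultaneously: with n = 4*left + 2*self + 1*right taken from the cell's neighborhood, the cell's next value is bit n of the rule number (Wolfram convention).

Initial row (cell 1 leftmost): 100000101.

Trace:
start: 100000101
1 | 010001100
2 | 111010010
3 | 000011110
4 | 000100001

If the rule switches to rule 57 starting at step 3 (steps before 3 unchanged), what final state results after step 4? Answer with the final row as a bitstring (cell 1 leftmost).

(re-executing steps 3..4 under rule 57; state before step 3: 111010010)
3 | 100101001
4 | 010010101

010010101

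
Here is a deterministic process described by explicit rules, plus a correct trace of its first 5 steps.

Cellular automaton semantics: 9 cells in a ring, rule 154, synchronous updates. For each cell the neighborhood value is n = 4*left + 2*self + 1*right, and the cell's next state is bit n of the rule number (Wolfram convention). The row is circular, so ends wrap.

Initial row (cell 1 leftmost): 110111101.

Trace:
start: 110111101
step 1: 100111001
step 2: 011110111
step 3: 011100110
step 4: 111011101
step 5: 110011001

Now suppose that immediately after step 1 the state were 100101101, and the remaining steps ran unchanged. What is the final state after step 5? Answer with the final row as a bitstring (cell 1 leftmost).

state after step 1 := 100101101
step 2: 011001001
step 3: 010110110
step 4: 100100101
step 5: 011011001

011011001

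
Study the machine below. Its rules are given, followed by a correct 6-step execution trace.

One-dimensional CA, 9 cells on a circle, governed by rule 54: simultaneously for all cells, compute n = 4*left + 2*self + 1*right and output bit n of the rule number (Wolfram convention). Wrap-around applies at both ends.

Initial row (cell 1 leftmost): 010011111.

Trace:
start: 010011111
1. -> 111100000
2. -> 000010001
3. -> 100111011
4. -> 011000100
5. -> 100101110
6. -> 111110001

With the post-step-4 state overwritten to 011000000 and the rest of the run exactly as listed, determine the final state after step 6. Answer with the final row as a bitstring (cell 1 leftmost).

111110001

state after step 4 := 011000000
5. -> 100100000
6. -> 111110001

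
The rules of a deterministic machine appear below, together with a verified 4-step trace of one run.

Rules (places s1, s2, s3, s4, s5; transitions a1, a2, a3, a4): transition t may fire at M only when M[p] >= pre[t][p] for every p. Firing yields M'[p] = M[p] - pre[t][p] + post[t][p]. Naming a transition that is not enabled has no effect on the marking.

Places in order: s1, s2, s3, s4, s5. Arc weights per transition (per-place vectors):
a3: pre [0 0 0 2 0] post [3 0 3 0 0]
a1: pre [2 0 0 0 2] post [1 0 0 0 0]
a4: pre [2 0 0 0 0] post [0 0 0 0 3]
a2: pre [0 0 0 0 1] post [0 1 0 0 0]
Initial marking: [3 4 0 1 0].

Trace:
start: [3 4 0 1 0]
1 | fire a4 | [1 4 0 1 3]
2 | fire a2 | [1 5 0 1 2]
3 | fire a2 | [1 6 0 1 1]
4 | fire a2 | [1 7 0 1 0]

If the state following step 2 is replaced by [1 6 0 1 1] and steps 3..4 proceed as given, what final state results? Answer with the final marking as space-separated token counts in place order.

state after step 2 := [1 6 0 1 1]
3 | fire a2 | [1 7 0 1 0]
4 | fire a2 | [1 7 0 1 0]

1 7 0 1 0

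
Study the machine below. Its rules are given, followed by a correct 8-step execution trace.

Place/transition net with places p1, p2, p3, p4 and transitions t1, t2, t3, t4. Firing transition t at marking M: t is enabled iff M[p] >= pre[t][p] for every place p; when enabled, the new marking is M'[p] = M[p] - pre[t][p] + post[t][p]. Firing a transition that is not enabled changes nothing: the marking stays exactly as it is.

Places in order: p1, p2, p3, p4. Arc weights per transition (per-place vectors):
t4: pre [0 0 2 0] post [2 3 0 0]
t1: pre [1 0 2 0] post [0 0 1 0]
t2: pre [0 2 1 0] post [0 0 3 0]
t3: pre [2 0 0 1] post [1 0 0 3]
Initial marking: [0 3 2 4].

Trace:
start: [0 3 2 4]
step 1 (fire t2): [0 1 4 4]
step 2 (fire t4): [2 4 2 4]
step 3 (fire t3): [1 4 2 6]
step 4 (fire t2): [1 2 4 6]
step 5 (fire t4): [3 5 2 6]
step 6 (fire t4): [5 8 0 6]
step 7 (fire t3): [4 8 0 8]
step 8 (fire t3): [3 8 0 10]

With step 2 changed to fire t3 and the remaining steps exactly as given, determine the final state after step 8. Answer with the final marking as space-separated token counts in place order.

2 7 0 8

(re-executing from step 2 with the substitution; state before step 2: [0 1 4 4])
step 2 (fire t3): [0 1 4 4]
step 3 (fire t3): [0 1 4 4]
step 4 (fire t2): [0 1 4 4]
step 5 (fire t4): [2 4 2 4]
step 6 (fire t4): [4 7 0 4]
step 7 (fire t3): [3 7 0 6]
step 8 (fire t3): [2 7 0 8]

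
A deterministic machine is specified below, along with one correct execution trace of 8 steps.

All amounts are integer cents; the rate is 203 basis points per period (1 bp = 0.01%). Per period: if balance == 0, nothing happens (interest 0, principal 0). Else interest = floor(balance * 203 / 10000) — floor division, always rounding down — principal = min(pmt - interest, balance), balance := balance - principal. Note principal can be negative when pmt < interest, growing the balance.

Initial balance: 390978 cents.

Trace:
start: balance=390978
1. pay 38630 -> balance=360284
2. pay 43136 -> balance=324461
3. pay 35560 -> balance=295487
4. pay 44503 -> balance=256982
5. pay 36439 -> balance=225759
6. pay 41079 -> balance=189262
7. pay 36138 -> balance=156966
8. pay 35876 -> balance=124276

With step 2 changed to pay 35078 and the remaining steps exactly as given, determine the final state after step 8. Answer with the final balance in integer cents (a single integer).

(re-executing from step 2 with the substitution; state before step 2: balance=360284)
2. pay 35078 -> balance=332519
3. pay 35560 -> balance=303709
4. pay 44503 -> balance=265371
5. pay 36439 -> balance=234319
6. pay 41079 -> balance=197996
7. pay 36138 -> balance=165877
8. pay 35876 -> balance=133368

133368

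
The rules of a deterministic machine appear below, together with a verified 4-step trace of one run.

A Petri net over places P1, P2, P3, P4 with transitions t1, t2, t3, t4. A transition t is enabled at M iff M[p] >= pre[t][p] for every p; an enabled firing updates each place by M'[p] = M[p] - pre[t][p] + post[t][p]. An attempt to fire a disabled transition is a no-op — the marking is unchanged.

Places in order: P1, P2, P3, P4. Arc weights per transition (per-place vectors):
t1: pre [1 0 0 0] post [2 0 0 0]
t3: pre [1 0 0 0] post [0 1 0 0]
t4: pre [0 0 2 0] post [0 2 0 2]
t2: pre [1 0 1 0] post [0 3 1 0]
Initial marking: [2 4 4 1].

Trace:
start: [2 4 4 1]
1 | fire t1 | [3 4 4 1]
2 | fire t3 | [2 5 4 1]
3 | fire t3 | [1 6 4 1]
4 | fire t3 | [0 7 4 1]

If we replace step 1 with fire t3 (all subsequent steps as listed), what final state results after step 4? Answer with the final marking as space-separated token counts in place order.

(re-executing from step 1 with the substitution; state before step 1: [2 4 4 1])
1 | fire t3 | [1 5 4 1]
2 | fire t3 | [0 6 4 1]
3 | fire t3 | [0 6 4 1]
4 | fire t3 | [0 6 4 1]

0 6 4 1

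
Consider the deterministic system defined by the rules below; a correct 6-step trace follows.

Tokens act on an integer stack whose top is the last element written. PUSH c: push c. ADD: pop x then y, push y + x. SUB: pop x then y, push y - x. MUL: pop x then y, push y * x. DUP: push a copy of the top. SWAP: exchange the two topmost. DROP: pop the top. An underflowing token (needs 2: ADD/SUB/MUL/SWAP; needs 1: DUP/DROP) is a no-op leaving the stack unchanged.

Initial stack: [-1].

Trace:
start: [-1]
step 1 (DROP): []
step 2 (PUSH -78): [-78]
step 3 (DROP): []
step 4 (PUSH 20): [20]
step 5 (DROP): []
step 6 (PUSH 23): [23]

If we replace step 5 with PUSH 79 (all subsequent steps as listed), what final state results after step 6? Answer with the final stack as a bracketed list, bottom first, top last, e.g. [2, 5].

(re-executing from step 5 with the substitution; state before step 5: [20])
step 5 (PUSH 79): [20, 79]
step 6 (PUSH 23): [20, 79, 23]

[20, 79, 23]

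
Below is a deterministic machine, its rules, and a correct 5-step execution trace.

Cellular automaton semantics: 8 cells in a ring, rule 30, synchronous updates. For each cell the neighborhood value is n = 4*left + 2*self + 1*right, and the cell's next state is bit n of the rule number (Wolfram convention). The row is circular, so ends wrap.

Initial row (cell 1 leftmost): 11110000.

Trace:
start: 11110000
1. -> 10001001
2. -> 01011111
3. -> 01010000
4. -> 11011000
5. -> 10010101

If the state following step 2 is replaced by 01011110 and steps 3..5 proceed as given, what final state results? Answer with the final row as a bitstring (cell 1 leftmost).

10110010

state after step 2 := 01011110
3. -> 11010001
4. -> 00011011
5. -> 10110010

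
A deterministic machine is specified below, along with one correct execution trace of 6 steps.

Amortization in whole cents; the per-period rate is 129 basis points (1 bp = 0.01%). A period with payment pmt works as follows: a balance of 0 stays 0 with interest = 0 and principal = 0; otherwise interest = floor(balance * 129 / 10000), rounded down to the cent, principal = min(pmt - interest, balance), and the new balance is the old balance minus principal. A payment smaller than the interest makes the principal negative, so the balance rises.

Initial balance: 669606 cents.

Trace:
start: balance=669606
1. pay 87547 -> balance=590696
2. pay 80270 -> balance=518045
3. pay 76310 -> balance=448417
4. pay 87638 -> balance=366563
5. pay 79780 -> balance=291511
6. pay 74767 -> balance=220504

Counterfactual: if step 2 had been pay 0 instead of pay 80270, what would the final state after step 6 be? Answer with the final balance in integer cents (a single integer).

304998

(re-executing from step 2 with the substitution; state before step 2: balance=590696)
2. pay 0 -> balance=598315
3. pay 76310 -> balance=529723
4. pay 87638 -> balance=448918
5. pay 79780 -> balance=374929
6. pay 74767 -> balance=304998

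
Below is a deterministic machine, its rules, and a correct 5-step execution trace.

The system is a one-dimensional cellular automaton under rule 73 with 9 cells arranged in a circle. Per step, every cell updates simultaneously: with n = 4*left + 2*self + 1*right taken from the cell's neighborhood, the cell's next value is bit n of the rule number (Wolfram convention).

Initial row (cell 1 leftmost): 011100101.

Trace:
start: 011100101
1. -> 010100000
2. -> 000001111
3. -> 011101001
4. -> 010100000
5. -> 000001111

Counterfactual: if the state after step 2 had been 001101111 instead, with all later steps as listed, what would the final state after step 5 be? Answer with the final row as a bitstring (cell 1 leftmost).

101101111

state after step 2 := 001101111
3. -> 001101001
4. -> 001100000
5. -> 101101111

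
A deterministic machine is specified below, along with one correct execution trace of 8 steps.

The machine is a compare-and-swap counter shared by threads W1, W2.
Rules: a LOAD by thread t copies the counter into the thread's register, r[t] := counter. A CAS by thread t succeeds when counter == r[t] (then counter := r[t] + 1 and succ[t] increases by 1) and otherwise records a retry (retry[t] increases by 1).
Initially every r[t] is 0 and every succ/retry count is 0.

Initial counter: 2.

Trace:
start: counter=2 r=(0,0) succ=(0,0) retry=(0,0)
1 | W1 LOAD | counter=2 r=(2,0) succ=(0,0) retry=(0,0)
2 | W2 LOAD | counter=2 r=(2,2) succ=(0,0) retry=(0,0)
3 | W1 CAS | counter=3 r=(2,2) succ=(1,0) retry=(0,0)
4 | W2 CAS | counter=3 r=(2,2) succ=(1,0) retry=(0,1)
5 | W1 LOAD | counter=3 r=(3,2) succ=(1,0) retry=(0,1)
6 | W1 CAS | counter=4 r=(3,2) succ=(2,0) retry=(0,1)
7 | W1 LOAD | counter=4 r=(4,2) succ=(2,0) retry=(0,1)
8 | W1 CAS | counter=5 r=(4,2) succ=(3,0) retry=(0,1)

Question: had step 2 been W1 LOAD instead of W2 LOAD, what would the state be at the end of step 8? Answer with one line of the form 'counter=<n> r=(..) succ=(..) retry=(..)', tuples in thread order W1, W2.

counter=5 r=(4,0) succ=(3,0) retry=(0,1)

(re-executing from step 2 with the substitution; state before step 2: counter=2 r=(2,0) succ=(0,0) retry=(0,0))
2 | W1 LOAD | counter=2 r=(2,0) succ=(0,0) retry=(0,0)
3 | W1 CAS | counter=3 r=(2,0) succ=(1,0) retry=(0,0)
4 | W2 CAS | counter=3 r=(2,0) succ=(1,0) retry=(0,1)
5 | W1 LOAD | counter=3 r=(3,0) succ=(1,0) retry=(0,1)
6 | W1 CAS | counter=4 r=(3,0) succ=(2,0) retry=(0,1)
7 | W1 LOAD | counter=4 r=(4,0) succ=(2,0) retry=(0,1)
8 | W1 CAS | counter=5 r=(4,0) succ=(3,0) retry=(0,1)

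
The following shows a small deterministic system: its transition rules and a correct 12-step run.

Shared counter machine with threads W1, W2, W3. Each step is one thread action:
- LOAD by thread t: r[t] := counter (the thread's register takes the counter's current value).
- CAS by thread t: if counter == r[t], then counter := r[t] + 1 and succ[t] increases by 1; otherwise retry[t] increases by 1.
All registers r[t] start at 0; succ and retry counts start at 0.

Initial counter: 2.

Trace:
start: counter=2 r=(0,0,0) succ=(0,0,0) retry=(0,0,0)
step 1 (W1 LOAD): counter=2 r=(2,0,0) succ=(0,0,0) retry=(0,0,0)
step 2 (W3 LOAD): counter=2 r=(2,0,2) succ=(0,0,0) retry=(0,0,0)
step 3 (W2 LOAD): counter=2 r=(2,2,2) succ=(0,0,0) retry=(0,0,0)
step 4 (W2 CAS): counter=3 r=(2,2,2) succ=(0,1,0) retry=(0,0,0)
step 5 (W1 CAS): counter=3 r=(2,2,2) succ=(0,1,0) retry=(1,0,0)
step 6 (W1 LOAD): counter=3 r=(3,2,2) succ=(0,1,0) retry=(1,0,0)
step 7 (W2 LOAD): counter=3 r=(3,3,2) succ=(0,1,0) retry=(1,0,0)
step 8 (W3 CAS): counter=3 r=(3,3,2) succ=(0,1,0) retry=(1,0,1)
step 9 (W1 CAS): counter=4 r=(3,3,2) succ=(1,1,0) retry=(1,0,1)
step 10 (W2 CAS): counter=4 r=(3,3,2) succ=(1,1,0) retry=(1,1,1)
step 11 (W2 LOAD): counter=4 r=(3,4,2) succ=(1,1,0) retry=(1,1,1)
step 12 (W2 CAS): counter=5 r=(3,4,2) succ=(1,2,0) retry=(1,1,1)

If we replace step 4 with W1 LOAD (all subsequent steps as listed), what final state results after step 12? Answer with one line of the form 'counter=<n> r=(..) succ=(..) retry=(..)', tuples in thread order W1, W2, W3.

(re-executing from step 4 with the substitution; state before step 4: counter=2 r=(2,2,2) succ=(0,0,0) retry=(0,0,0))
step 4 (W1 LOAD): counter=2 r=(2,2,2) succ=(0,0,0) retry=(0,0,0)
step 5 (W1 CAS): counter=3 r=(2,2,2) succ=(1,0,0) retry=(0,0,0)
step 6 (W1 LOAD): counter=3 r=(3,2,2) succ=(1,0,0) retry=(0,0,0)
step 7 (W2 LOAD): counter=3 r=(3,3,2) succ=(1,0,0) retry=(0,0,0)
step 8 (W3 CAS): counter=3 r=(3,3,2) succ=(1,0,0) retry=(0,0,1)
step 9 (W1 CAS): counter=4 r=(3,3,2) succ=(2,0,0) retry=(0,0,1)
step 10 (W2 CAS): counter=4 r=(3,3,2) succ=(2,0,0) retry=(0,1,1)
step 11 (W2 LOAD): counter=4 r=(3,4,2) succ=(2,0,0) retry=(0,1,1)
step 12 (W2 CAS): counter=5 r=(3,4,2) succ=(2,1,0) retry=(0,1,1)

counter=5 r=(3,4,2) succ=(2,1,0) retry=(0,1,1)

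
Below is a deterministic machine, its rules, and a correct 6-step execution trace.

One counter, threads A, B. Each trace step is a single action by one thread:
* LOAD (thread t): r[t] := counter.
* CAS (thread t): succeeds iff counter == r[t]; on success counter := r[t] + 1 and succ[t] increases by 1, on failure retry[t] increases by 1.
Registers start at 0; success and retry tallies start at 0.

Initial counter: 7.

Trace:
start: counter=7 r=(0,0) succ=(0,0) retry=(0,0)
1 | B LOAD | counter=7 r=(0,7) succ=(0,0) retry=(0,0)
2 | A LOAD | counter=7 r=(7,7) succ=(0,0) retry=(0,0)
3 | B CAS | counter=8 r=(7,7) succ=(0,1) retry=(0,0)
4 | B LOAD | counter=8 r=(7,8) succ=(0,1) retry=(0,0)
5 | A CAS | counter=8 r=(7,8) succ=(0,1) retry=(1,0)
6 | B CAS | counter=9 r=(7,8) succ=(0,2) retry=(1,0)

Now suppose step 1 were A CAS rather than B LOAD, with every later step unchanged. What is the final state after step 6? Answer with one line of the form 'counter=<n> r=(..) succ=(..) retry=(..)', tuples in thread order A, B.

(re-executing from step 1 with the substitution; state before step 1: counter=7 r=(0,0) succ=(0,0) retry=(0,0))
1 | A CAS | counter=7 r=(0,0) succ=(0,0) retry=(1,0)
2 | A LOAD | counter=7 r=(7,0) succ=(0,0) retry=(1,0)
3 | B CAS | counter=7 r=(7,0) succ=(0,0) retry=(1,1)
4 | B LOAD | counter=7 r=(7,7) succ=(0,0) retry=(1,1)
5 | A CAS | counter=8 r=(7,7) succ=(1,0) retry=(1,1)
6 | B CAS | counter=8 r=(7,7) succ=(1,0) retry=(1,2)

counter=8 r=(7,7) succ=(1,0) retry=(1,2)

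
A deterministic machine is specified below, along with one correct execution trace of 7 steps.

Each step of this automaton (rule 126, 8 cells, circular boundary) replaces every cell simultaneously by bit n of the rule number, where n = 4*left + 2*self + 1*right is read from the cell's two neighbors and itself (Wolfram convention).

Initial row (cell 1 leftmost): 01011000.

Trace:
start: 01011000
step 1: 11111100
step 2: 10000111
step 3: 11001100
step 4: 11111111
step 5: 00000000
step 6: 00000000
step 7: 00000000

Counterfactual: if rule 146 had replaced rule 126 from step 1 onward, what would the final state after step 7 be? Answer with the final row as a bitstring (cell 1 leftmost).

(re-executing steps 1..7 under rule 146; state before step 1: 01011000)
step 1: 10000100
step 2: 01001011
step 3: 00110000
step 4: 01001000
step 5: 10110100
step 6: 00000011
step 7: 10000100

10000100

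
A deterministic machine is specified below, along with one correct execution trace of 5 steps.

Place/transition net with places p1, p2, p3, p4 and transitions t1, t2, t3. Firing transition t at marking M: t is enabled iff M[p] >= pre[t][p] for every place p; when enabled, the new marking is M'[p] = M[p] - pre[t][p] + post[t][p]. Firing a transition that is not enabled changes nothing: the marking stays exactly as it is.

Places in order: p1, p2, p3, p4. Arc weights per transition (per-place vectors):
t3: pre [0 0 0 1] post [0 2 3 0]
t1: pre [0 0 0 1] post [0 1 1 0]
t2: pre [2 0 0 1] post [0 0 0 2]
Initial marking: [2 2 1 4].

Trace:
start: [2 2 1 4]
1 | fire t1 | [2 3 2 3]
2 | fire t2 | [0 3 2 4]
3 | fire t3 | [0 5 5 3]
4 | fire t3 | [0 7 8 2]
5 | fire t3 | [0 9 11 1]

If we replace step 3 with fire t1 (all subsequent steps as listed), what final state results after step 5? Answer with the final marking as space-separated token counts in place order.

0 8 9 1

(re-executing from step 3 with the substitution; state before step 3: [0 3 2 4])
3 | fire t1 | [0 4 3 3]
4 | fire t3 | [0 6 6 2]
5 | fire t3 | [0 8 9 1]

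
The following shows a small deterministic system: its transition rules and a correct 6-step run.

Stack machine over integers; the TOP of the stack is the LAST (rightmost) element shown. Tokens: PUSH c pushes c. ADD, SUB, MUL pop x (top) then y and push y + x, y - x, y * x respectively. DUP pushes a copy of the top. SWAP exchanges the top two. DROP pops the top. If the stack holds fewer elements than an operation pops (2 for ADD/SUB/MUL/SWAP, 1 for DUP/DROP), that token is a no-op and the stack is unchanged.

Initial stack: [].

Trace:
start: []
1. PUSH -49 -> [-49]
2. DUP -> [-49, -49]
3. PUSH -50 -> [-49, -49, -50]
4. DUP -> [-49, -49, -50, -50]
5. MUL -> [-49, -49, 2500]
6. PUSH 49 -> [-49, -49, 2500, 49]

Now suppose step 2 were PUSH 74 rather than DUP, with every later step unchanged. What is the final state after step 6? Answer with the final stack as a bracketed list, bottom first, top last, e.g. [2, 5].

(re-executing from step 2 with the substitution; state before step 2: [-49])
2. PUSH 74 -> [-49, 74]
3. PUSH -50 -> [-49, 74, -50]
4. DUP -> [-49, 74, -50, -50]
5. MUL -> [-49, 74, 2500]
6. PUSH 49 -> [-49, 74, 2500, 49]

[-49, 74, 2500, 49]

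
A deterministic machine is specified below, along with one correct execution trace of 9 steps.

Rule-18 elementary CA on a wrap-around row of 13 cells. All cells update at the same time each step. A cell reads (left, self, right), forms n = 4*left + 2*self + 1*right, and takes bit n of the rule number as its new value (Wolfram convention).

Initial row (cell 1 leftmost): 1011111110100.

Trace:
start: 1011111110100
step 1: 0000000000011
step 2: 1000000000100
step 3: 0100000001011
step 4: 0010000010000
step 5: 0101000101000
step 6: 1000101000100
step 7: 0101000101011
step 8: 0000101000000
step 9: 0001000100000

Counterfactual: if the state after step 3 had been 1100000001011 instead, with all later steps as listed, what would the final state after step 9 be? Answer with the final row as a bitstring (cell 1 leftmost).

state after step 3 := 1100000001011
step 4: 0010000010000
step 5: 0101000101000
step 6: 1000101000100
step 7: 0101000101011
step 8: 0000101000000
step 9: 0001000100000

0001000100000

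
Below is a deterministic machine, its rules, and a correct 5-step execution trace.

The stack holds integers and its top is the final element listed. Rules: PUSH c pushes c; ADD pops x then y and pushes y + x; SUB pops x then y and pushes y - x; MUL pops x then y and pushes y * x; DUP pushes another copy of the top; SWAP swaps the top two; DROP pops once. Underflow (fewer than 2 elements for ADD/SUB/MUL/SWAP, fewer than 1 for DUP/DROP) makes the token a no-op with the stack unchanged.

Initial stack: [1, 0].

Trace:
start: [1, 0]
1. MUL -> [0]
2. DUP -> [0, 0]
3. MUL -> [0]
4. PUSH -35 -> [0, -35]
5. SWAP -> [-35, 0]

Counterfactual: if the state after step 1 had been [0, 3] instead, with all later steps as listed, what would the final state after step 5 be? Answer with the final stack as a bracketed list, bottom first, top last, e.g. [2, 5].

state after step 1 := [0, 3]
2. DUP -> [0, 3, 3]
3. MUL -> [0, 9]
4. PUSH -35 -> [0, 9, -35]
5. SWAP -> [0, -35, 9]

[0, -35, 9]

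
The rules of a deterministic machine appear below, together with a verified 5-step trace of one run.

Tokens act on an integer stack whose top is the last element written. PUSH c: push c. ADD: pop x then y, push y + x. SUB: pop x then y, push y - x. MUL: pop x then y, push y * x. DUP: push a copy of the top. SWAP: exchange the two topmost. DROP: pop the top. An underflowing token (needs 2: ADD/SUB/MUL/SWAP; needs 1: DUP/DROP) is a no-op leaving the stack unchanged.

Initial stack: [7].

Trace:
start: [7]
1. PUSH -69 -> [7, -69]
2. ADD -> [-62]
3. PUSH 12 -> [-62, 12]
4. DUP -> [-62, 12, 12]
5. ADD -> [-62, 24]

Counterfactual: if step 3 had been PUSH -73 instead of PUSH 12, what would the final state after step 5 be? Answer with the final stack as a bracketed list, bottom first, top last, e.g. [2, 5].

(re-executing from step 3 with the substitution; state before step 3: [-62])
3. PUSH -73 -> [-62, -73]
4. DUP -> [-62, -73, -73]
5. ADD -> [-62, -146]

[-62, -146]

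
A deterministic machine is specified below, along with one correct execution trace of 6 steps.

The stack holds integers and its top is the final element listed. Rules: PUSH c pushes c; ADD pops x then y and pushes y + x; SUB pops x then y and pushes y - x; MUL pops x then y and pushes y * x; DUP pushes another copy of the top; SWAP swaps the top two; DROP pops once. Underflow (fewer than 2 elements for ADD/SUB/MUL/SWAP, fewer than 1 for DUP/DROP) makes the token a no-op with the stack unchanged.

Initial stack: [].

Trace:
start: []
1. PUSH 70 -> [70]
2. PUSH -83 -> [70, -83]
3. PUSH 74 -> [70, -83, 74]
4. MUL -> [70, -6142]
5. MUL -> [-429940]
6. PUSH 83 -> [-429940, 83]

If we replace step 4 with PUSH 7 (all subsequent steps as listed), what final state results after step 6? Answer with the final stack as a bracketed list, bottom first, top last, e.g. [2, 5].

(re-executing from step 4 with the substitution; state before step 4: [70, -83, 74])
4. PUSH 7 -> [70, -83, 74, 7]
5. MUL -> [70, -83, 518]
6. PUSH 83 -> [70, -83, 518, 83]

[70, -83, 518, 83]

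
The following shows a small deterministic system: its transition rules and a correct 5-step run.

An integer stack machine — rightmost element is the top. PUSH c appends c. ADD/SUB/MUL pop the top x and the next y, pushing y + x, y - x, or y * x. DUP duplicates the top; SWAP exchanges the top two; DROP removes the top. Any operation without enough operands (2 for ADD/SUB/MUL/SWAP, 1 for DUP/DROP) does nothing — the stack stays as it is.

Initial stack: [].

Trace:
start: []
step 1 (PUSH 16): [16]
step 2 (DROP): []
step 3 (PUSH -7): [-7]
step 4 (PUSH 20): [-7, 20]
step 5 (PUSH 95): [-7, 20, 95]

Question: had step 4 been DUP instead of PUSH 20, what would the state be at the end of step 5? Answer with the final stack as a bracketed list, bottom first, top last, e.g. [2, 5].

(re-executing from step 4 with the substitution; state before step 4: [-7])
step 4 (DUP): [-7, -7]
step 5 (PUSH 95): [-7, -7, 95]

[-7, -7, 95]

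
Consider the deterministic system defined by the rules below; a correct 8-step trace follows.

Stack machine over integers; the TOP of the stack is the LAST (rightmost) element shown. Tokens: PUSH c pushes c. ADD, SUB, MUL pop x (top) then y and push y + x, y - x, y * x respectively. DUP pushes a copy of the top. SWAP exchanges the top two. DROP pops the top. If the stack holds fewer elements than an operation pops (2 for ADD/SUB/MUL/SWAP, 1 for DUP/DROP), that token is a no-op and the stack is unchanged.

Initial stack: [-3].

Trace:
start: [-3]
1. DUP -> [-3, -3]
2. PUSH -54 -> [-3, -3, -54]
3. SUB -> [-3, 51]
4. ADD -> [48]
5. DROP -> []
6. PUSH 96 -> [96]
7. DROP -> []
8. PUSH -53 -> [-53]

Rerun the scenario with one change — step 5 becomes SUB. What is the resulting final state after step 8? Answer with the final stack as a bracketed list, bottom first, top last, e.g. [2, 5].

(re-executing from step 5 with the substitution; state before step 5: [48])
5. SUB -> [48]
6. PUSH 96 -> [48, 96]
7. DROP -> [48]
8. PUSH -53 -> [48, -53]

[48, -53]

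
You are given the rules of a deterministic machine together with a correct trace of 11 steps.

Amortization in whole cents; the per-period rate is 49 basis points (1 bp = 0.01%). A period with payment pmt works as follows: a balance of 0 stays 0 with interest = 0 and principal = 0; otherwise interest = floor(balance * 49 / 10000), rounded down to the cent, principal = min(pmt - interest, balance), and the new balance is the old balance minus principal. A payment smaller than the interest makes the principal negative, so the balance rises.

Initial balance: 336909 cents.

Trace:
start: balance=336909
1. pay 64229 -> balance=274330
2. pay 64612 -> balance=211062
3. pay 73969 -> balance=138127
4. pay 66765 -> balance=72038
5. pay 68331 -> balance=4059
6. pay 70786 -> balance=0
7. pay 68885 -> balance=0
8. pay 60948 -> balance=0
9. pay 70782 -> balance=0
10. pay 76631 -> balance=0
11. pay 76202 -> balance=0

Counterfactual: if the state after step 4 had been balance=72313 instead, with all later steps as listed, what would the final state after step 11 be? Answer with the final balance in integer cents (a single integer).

state after step 4 := balance=72313
5. pay 68331 -> balance=4336
6. pay 70786 -> balance=0
7. pay 68885 -> balance=0
8. pay 60948 -> balance=0
9. pay 70782 -> balance=0
10. pay 76631 -> balance=0
11. pay 76202 -> balance=0

0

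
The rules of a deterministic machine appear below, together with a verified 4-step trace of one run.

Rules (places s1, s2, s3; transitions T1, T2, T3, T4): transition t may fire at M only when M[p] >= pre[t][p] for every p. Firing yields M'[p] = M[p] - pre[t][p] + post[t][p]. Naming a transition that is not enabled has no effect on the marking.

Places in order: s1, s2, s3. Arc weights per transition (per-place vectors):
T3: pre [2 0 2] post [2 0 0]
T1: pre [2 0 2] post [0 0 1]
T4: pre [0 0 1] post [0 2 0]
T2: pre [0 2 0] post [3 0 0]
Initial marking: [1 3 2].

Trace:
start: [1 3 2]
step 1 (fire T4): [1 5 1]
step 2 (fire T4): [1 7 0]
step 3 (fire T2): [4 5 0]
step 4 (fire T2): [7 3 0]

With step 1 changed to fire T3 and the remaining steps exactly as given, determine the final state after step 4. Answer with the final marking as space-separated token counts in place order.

7 1 1

(re-executing from step 1 with the substitution; state before step 1: [1 3 2])
step 1 (fire T3): [1 3 2]
step 2 (fire T4): [1 5 1]
step 3 (fire T2): [4 3 1]
step 4 (fire T2): [7 1 1]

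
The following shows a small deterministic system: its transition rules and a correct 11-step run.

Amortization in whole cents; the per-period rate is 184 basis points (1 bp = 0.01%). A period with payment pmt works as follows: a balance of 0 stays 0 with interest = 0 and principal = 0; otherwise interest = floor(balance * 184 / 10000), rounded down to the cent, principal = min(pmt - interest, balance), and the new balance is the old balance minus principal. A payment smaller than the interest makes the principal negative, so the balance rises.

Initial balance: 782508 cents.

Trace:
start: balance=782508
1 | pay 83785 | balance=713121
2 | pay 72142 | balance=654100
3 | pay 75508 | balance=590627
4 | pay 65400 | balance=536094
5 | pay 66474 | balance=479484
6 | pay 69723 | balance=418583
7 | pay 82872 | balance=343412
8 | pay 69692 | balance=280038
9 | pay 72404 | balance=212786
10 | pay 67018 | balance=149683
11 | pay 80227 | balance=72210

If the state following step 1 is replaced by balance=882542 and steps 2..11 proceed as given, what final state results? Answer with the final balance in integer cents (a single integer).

state after step 1 := balance=882542
2 | pay 72142 | balance=826638
3 | pay 75508 | balance=766340
4 | pay 65400 | balance=715040
5 | pay 66474 | balance=661722
6 | pay 69723 | balance=604174
7 | pay 82872 | balance=532418
8 | pay 69692 | balance=472522
9 | pay 72404 | balance=408812
10 | pay 67018 | balance=349316
11 | pay 80227 | balance=275516

275516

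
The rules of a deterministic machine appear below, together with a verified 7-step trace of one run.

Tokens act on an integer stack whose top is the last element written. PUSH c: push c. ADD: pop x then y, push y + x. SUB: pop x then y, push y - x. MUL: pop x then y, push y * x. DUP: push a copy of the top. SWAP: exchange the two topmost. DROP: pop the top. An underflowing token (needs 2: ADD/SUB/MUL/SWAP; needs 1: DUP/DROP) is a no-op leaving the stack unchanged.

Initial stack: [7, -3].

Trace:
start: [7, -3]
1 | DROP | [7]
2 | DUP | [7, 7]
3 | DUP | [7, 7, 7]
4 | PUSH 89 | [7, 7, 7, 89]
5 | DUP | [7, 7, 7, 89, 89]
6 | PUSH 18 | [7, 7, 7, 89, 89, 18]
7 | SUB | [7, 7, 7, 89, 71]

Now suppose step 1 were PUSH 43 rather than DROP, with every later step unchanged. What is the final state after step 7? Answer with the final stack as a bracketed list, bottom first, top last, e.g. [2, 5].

(re-executing from step 1 with the substitution; state before step 1: [7, -3])
1 | PUSH 43 | [7, -3, 43]
2 | DUP | [7, -3, 43, 43]
3 | DUP | [7, -3, 43, 43, 43]
4 | PUSH 89 | [7, -3, 43, 43, 43, 89]
5 | DUP | [7, -3, 43, 43, 43, 89, 89]
6 | PUSH 18 | [7, -3, 43, 43, 43, 89, 89, 18]
7 | SUB | [7, -3, 43, 43, 43, 89, 71]

[7, -3, 43, 43, 43, 89, 71]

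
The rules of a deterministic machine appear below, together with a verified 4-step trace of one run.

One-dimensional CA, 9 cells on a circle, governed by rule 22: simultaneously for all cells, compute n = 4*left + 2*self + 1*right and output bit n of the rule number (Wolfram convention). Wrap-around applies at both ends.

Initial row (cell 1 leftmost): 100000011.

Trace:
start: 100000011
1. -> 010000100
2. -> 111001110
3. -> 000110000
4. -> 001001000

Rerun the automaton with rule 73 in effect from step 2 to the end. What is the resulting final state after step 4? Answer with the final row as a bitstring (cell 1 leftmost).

(re-executing steps 2..4 under rule 73; state before step 2: 010000100)
2. -> 000110001
3. -> 010110100
4. -> 000110001

000110001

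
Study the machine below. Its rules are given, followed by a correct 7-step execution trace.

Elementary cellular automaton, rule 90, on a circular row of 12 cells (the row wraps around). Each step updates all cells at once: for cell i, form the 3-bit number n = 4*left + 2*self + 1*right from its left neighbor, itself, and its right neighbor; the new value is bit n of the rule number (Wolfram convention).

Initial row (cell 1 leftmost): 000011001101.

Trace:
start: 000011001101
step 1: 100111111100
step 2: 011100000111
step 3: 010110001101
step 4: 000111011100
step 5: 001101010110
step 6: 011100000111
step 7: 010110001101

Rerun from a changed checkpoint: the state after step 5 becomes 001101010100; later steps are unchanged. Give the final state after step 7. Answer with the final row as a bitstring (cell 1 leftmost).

110110000101

state after step 5 := 001101010100
step 6: 011100000010
step 7: 110110000101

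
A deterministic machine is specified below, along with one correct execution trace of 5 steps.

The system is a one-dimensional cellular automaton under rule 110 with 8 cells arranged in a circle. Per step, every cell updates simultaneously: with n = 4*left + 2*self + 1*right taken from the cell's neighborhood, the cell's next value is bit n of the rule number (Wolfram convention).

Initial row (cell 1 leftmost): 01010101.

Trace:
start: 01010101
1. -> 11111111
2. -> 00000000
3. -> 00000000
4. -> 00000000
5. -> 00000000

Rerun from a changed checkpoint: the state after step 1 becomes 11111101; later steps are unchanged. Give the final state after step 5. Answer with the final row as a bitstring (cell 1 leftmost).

00110001

state after step 1 := 11111101
2. -> 00000111
3. -> 00001101
4. -> 00011111
5. -> 00110001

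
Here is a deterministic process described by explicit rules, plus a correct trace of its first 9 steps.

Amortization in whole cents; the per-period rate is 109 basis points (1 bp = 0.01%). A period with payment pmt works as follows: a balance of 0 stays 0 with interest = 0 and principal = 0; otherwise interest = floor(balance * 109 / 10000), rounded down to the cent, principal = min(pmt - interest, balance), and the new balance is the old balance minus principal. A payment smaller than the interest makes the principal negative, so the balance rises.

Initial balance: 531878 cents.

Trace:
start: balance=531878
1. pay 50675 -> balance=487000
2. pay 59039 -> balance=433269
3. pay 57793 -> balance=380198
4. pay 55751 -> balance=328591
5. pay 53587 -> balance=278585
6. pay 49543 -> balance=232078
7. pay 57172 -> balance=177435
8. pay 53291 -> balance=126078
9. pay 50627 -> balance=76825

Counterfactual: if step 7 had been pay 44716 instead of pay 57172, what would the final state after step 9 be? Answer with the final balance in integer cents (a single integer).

89553

(re-executing from step 7 with the substitution; state before step 7: balance=232078)
7. pay 44716 -> balance=189891
8. pay 53291 -> balance=138669
9. pay 50627 -> balance=89553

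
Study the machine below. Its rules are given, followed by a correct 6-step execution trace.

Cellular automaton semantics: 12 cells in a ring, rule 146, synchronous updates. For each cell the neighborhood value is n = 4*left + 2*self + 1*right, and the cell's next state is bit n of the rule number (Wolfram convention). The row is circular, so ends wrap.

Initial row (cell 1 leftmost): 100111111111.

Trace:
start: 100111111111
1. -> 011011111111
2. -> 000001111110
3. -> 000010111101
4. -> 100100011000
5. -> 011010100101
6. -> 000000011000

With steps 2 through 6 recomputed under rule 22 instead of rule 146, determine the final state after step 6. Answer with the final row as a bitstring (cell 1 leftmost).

000000000000

(re-executing steps 2..6 under rule 22; state before step 2: 011011111111)
2. -> 000000000000
3. -> 000000000000
4. -> 000000000000
5. -> 000000000000
6. -> 000000000000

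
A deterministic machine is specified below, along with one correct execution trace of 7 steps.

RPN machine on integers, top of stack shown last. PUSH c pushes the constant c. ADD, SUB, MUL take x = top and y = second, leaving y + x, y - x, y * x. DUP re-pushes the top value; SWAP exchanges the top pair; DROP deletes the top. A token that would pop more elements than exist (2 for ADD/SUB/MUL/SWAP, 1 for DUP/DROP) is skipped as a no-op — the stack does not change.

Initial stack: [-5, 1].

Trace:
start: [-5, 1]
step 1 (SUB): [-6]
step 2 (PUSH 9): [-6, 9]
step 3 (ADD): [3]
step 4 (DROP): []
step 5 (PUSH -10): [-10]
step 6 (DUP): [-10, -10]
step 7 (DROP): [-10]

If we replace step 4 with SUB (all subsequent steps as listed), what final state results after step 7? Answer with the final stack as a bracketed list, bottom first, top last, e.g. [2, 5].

[3, -10]

(re-executing from step 4 with the substitution; state before step 4: [3])
step 4 (SUB): [3]
step 5 (PUSH -10): [3, -10]
step 6 (DUP): [3, -10, -10]
step 7 (DROP): [3, -10]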